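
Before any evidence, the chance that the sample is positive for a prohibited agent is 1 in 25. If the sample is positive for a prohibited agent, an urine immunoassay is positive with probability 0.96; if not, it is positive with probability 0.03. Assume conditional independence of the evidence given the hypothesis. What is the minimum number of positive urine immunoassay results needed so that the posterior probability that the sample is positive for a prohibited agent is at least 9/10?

2

Prior odds: 0.04 ÷ 0.96 = 1/24.
Likelihood ratio of a positive = 0.96/0.03 = 32.
Target posterior odds = 0.9/0.1 = 9.
Require 32ⁿ ≥ 9 ÷ (1/24) = 216.
32¹ = 32 falls short of 216 but 32² = 1024 reaches it, so n = 2.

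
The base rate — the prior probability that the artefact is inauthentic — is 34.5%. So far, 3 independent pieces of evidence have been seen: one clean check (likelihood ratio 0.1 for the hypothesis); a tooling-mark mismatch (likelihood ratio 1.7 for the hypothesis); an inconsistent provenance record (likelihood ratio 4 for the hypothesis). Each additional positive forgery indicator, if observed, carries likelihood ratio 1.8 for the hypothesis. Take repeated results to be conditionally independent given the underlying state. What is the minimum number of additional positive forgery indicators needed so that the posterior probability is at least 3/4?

Prior odds = 0.345/0.655 = 69/131.
Combined Bayes factor of the evidence already in hand = 0.1 × 1.7 × 4 = 0.68.
Odds after that evidence = (69/131) × 0.68 = 1173/3275.
Target odds = 0.75/0.25 = 3.
Need 1.8ⁿ ≥ 3 ÷ (1173/3275) = 3275/391.
1.8³ = 5.832 falls short of 3275/391 but 1.8⁴ = 10.4976 reaches it, so n = 4.

4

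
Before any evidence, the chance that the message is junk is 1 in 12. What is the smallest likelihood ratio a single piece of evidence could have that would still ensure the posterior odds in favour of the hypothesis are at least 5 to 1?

55

Prior odds = (1/12)/(11/12) = 1/11.
Target odds = 5.
Required Bayes factor = 5 ÷ (1/11) = 55.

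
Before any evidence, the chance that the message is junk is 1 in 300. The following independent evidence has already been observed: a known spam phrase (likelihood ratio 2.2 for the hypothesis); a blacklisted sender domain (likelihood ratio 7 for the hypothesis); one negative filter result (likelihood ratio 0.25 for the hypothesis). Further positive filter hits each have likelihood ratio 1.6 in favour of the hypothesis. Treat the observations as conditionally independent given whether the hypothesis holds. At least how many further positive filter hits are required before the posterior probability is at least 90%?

Prior odds = (1/300)/(299/300) = 1/299.
Combined Bayes factor of the evidence already in hand = 2.2 × 7 × 0.25 = 3.85.
Odds after that evidence = (1/299) × 3.85 = 77/5980.
Target odds = 0.9/0.1 = 9.
Need 1.6ⁿ ≥ 9 ÷ (77/5980) = 53820/77.
1.6¹³ ≈450.36 falls short of 53820/77 but 1.6¹⁴ ≈720.576 reaches it, so n = 14.

14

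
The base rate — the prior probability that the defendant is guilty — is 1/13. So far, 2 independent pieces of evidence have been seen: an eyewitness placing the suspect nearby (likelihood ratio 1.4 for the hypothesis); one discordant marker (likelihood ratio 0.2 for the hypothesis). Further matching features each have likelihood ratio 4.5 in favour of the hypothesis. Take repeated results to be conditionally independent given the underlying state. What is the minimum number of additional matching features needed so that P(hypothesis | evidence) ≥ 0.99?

Prior odds = (1/13)/(12/13) = 1/12.
Combined Bayes factor of the evidence already in hand = 1.4 × 0.2 = 0.28.
Odds after that evidence = (1/12) × 0.28 = 7/300.
Target odds = 0.99/0.01 = 99.
Need 4.5ⁿ ≥ 99 ÷ (7/300) = 29700/7.
4.5⁵ = 1845.28125 falls short of 29700/7 but 4.5⁶ = 8303.765625 reaches it, so n = 6.

6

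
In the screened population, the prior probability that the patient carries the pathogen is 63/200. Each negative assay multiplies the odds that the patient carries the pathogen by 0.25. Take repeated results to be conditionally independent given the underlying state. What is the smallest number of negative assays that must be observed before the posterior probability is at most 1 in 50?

Prior odds: 0.315 ÷ 0.685 = 63/137.
Likelihood ratio per negative assay = 0.25.
Target posterior odds = 0.02/0.98 = 1/49.
Require 0.25ⁿ ≤ 1/49 ÷ (63/137) = 137/3087.
0.25² = 0.0625 is still above 137/3087 but 0.25³ = 0.015625 is at or below it, so n = 3.

3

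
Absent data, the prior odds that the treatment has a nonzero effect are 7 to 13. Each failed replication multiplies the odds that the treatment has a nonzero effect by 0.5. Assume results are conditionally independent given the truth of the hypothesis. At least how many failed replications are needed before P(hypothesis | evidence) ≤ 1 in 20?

Prior odds = 7/13.
Likelihood ratio per failed replication = 0.5.
Target odds: 0.05 ÷ 0.95 = 1/19.
Require 0.5ⁿ ≤ 1/19 ÷ (7/13) = 13/133.
0.5³ = 0.125 is still above 13/133 but 0.5⁴ = 0.0625 is at or below it, so n = 4.

4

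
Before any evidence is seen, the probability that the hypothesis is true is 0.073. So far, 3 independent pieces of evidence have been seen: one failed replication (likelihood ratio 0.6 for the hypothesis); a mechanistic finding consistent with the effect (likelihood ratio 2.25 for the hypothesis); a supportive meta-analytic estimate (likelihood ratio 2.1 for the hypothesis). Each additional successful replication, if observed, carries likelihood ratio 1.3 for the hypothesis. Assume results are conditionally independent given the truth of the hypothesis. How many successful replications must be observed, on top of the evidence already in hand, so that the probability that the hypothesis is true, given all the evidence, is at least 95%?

17

Prior odds = 0.073/0.927 = 73/927.
Combined Bayes factor of the evidence already in hand = 0.6 × 2.25 × 2.1 = 2.835.
Odds after that evidence = (73/927) × 2.835 = 4599/20600.
Target odds = 0.95/0.05 = 19.
Need 1.3ⁿ ≥ 19 ÷ (4599/20600) = 391400/4599.
1.3¹⁶ ≈66.5417 falls short of 391400/4599 but 1.3¹⁷ ≈86.5042 reaches it, so n = 17.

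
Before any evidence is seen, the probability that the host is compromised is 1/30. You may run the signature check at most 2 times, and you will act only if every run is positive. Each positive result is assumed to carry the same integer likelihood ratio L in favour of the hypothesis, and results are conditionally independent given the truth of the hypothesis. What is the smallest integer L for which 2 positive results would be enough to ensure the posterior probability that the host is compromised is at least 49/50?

Prior odds = (1/30)/(29/30) = 1/29.
Target odds = 0.98/0.02 = 49.
Need L² ≥ 49 ÷ (1/29) = 1421.
37² = 1369 < 1421 ≤ 1444 = 38², so L = 38.

38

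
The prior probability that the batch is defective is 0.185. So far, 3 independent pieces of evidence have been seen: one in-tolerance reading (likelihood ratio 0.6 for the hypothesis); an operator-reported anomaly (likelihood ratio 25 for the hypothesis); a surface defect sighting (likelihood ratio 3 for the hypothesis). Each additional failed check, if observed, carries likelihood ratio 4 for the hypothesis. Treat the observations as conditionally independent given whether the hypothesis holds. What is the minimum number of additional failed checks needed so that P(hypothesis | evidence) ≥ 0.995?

3

Prior odds = 0.185/0.815 = 37/163.
Combined Bayes factor of the evidence already in hand = 0.6 × 25 × 3 = 45.
Odds after that evidence = (37/163) × 45 = 1665/163.
Target odds = 0.995/0.005 = 199.
Need 4ⁿ ≥ 199 ÷ (1665/163) = 32437/1665.
4² = 16 falls short of 32437/1665 but 4³ = 64 reaches it, so n = 3.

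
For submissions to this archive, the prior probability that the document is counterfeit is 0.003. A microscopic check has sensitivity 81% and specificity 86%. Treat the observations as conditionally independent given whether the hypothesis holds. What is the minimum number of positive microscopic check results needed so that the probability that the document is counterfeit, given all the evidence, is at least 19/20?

Prior odds: 0.003 ÷ 0.997 = 3/997.
False-positive rate = 1 − 0.86 = 0.14; likelihood ratio of a positive = 0.81/0.14 = 81/14.
Target posterior odds = 0.95/0.05 = 19.
Need (3/997) × (81/14)ⁿ ≥ 19, i.e. (81/14)ⁿ ≥ 18943/3.
(81/14)⁴ = 43046721/38416 falls short of 18943/3 but (81/14)⁵ ≈6483.13 reaches it, so n = 5.

5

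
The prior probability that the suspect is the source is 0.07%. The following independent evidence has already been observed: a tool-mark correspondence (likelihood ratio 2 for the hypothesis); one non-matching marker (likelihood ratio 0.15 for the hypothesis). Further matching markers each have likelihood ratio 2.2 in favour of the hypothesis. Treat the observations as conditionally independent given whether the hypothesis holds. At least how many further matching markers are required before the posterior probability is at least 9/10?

Prior odds = 0.0007/0.9993 = 7/9993.
Combined Bayes factor of the evidence already in hand = 2 × 0.15 = 0.3.
Odds after that evidence = (7/9993) × 0.3 = 7/33310.
Target odds = 0.9/0.1 = 9.
Need 2.2ⁿ ≥ 9 ÷ (7/33310) = 299790/7.
2.2¹³ ≈28281 falls short of 299790/7 but 2.2¹⁴ ≈62218.2 reaches it, so n = 14.

14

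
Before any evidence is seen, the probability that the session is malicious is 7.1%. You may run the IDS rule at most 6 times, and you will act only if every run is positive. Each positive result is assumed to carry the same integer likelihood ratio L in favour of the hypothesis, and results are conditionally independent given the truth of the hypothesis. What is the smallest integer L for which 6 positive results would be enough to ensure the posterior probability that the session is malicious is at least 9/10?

3

Prior odds = 0.071/0.929 = 71/929.
Target odds = 0.9/0.1 = 9.
Need L⁶ ≥ 9 ÷ (71/929) = 8361/71.
2⁶ = 64 < 8361/71 ≤ 729 = 3⁶, so L = 3.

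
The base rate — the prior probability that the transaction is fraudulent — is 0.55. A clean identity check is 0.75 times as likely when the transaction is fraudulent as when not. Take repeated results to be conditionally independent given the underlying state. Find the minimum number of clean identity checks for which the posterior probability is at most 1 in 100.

Prior odds = 0.55/0.45 = 11/9.
Likelihood ratio per clean identity check = 0.75.
Target odds: 0.01 ÷ 0.99 = 1/99.
Need (11/9) × 0.75ⁿ ≤ 1/99, i.e. 0.75ⁿ ≤ 1/121.
0.75¹⁶ ≈0.0100226 is still above 1/121 but 0.75¹⁷ ≈0.00751695 is at or below it, so n = 17.

17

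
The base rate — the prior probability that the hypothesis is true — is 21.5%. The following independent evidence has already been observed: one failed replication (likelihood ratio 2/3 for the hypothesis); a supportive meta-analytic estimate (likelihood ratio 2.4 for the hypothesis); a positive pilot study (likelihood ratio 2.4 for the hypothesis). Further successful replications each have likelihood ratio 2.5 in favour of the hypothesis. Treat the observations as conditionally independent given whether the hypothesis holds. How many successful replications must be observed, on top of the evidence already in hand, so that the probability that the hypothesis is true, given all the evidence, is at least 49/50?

Prior odds = 0.215/0.785 = 43/157.
Combined Bayes factor of the evidence already in hand = (2/3) × 2.4 × 2.4 = 3.84.
Odds after that evidence = (43/157) × 3.84 = 4128/3925.
Target odds = 0.98/0.02 = 49.
Need 2.5ⁿ ≥ 49 ÷ (4128/3925) = 192325/4128.
2.5⁴ = 39.0625 falls short of 192325/4128 but 2.5⁵ = 97.65625 reaches it, so n = 5.

5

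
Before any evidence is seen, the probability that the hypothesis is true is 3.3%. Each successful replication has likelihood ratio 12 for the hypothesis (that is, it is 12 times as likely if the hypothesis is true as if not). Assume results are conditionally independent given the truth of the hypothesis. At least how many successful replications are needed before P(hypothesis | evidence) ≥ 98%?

3

Prior odds: 0.033 ÷ 0.967 = 33/967.
Likelihood ratio per successful replication = 12.
Target odds: 0.98 ÷ 0.02 = 49.
Require 12ⁿ ≥ 49 ÷ (33/967) = 47383/33.
12² = 144 falls short of 47383/33 but 12³ = 1728 reaches it, so n = 3.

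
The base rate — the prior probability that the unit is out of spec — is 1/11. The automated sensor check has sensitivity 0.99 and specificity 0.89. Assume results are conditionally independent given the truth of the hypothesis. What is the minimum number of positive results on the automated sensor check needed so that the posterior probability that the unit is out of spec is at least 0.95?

3

Prior odds: (1/11) ÷ (10/11) = 0.1.
False-positive rate = 1 − 0.89 = 0.11; likelihood ratio of a positive = 0.99/0.11 = 9.
Target odds: 0.95 ÷ 0.05 = 19.
Need 0.1 × 9ⁿ ≥ 19, i.e. 9ⁿ ≥ 190.
9² = 81 falls short of 190 but 9³ = 729 reaches it, so n = 3.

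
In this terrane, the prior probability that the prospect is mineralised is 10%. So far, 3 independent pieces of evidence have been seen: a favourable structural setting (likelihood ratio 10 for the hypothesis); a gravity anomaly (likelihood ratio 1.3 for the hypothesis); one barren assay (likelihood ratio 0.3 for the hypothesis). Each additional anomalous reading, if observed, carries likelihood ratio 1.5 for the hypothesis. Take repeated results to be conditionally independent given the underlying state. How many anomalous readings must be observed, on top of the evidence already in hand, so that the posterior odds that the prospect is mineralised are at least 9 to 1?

8

Prior odds = 0.1/0.9 = 1/9.
Combined Bayes factor of the evidence already in hand = 10 × 1.3 × 0.3 = 3.9.
Odds after that evidence = (1/9) × 3.9 = 13/30.
Target odds = 9.
Need 1.5ⁿ ≥ 9 ÷ (13/30) = 270/13.
1.5⁷ = 17.0859375 falls short of 270/13 but 1.5⁸ = 25.62890625 reaches it, so n = 8.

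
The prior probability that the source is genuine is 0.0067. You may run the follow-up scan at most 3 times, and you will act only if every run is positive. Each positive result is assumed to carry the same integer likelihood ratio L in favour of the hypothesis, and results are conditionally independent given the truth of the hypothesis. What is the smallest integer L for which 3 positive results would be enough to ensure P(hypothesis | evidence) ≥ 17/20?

Prior odds = 0.0067/0.9933 = 67/9933.
Target odds = 0.85/0.15 = 17/3.
Need L³ ≥ 17/3 ÷ (67/9933) = 56287/67.
9³ = 729 < 56287/67 ≤ 1000 = 10³, so L = 10.

10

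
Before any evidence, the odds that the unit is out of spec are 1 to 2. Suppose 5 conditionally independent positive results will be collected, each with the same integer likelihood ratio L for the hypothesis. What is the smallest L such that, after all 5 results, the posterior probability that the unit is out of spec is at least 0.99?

3

Prior odds = 0.5.
Target odds = 0.99/0.01 = 99.
Need L⁵ ≥ 99 ÷ 0.5 = 198.
2⁵ = 32 < 198 ≤ 243 = 3⁵, so L = 3.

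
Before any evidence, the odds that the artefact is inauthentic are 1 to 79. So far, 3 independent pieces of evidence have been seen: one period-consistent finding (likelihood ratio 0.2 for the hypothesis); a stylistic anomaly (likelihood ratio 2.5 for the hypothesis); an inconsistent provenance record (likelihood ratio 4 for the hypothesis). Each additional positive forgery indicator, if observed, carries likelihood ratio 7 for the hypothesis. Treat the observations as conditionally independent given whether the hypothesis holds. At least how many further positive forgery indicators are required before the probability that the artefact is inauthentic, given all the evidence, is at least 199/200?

Prior odds = 1/79.
Combined Bayes factor of the evidence already in hand = 0.2 × 2.5 × 4 = 2.
Odds after that evidence = (1/79) × 2 = 2/79.
Target odds = 0.995/0.005 = 199.
Need 7ⁿ ≥ 199 ÷ (2/79) = 7860.5.
7⁴ = 2401 falls short of 7860.5 but 7⁵ = 16807 reaches it, so n = 5.

5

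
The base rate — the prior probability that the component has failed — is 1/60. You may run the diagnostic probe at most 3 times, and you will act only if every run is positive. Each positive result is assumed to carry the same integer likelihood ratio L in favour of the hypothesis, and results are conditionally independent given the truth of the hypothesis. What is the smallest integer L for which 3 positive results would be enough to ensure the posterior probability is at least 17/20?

Prior odds = (1/60)/(59/60) = 1/59.
Target odds = 0.85/0.15 = 17/3.
Need L³ ≥ 17/3 ÷ (1/59) = 1003/3.
6³ = 216 < 1003/3 ≤ 343 = 7³, so L = 7.

7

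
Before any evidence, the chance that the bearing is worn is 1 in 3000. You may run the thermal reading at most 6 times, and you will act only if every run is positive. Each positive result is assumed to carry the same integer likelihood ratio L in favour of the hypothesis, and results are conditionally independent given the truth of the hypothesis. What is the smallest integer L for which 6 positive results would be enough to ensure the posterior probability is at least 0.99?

Prior odds = (1/3000)/(2999/3000) = 1/2999.
Target odds = 0.99/0.01 = 99.
Need L⁶ ≥ 99 ÷ (1/2999) = 296901.
8⁶ = 262144 < 296901 ≤ 531441 = 9⁶, so L = 9.

9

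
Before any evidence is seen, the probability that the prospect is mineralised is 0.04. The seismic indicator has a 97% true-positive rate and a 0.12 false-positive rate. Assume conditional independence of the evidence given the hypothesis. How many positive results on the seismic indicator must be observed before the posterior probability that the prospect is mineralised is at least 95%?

Prior odds: 0.04 ÷ 0.96 = 1/24.
Likelihood ratio of a positive result = 0.97/0.12 = 97/12.
Target odds: 0.95 ÷ 0.05 = 19.
Require (97/12)ⁿ ≥ 19 ÷ (1/24) = 456.
(97/12)² = 9409/144 falls short of 456 but (97/12)³ = 912673/1728 reaches it, so n = 3.

3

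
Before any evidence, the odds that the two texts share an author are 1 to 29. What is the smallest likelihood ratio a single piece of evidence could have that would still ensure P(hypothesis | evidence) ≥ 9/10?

Prior odds = 1/29.
Target odds = 0.9/0.1 = 9.
Required Bayes factor = 9 ÷ (1/29) = 261.

261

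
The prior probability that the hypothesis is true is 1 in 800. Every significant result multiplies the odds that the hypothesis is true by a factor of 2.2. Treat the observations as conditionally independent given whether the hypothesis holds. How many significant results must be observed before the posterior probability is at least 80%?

Prior odds = 0.00125/0.99875 = 1/799.
Likelihood ratio per significant result = 2.2.
Target odds: 0.8 ÷ 0.2 = 4.
Require 2.2ⁿ ≥ 4 ÷ (1/799) = 3196.
2.2¹⁰ ≈2655.99 falls short of 3196 but 2.2¹¹ ≈5843.18 reaches it, so n = 11.

11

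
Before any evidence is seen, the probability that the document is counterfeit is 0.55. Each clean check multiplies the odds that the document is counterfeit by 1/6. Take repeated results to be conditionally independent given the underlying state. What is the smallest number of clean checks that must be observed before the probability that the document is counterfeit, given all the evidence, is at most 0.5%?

4

Prior odds = 0.55/0.45 = 11/9.
Likelihood ratio per clean check = 1/6.
Target odds: 0.005 ÷ 0.995 = 1/199.
Require (1/6)ⁿ ≤ 1/199 ÷ (11/9) = 9/2189.
(1/6)³ = 1/216 is still above 9/2189 but (1/6)⁴ = 1/1296 is at or below it, so n = 4.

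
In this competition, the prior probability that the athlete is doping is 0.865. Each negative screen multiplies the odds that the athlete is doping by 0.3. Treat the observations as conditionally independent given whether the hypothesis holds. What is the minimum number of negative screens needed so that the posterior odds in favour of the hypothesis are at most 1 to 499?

7

Prior odds: 0.865 ÷ 0.135 = 173/27.
Likelihood ratio per negative screen = 0.3.
Target odds = 1/499.
Need (173/27) × 0.3ⁿ ≤ 1/499, i.e. 0.3ⁿ ≤ 27/86327.
0.3⁶ = 729/1000000 is still above 27/86327 but 0.3⁷ = 2187/10000000 is at or below it, so n = 7.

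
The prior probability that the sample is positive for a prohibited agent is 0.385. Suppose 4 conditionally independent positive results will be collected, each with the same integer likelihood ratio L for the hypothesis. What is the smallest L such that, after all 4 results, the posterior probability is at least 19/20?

Prior odds = 0.385/0.615 = 77/123.
Target odds = 0.95/0.05 = 19.
Need L⁴ ≥ 19 ÷ (77/123) = 2337/77.
2⁴ = 16 < 2337/77 ≤ 81 = 3⁴, so L = 3.

3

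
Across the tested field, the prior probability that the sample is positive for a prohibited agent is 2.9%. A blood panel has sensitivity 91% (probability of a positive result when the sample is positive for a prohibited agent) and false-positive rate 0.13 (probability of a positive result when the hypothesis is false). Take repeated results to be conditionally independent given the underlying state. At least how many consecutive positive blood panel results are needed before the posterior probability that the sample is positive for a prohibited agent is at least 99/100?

Prior odds = 0.029/0.971 = 29/971.
Likelihood ratio of a positive result = 0.91/0.13 = 7.
Target posterior odds = 0.99/0.01 = 99.
Need (29/971) × 7ⁿ ≥ 99, i.e. 7ⁿ ≥ 96129/29.
7⁴ = 2401 falls short of 96129/29 but 7⁵ = 16807 reaches it, so n = 5.

5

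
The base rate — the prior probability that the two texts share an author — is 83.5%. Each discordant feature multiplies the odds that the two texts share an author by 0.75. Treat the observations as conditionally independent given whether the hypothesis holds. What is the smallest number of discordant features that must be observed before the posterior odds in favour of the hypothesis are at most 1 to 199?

25

Prior odds = 0.835/0.165 = 167/33.
Likelihood ratio per discordant feature = 0.75.
Target odds = 1/199.
Need (167/33) × 0.75ⁿ ≤ 1/199, i.e. 0.75ⁿ ≤ 33/33233.
0.75²⁴ ≈0.00100339 is still above 33/33233 but 0.75²⁵ ≈0.000752543 is at or below it, so n = 25.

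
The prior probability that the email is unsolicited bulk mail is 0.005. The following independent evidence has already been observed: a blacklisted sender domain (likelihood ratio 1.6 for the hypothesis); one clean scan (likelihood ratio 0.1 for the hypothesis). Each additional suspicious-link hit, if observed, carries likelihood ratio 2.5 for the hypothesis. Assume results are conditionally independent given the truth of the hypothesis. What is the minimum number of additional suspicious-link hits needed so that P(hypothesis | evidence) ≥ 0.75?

9

Prior odds = 0.005/0.995 = 1/199.
Combined Bayes factor of the evidence already in hand = 1.6 × 0.1 = 0.16.
Odds after that evidence = (1/199) × 0.16 = 4/4975.
Target odds = 0.75/0.25 = 3.
Need 2.5ⁿ ≥ 3 ÷ (4/4975) = 3731.25.
2.5⁸ = 390625/256 falls short of 3731.25 but 2.5⁹ = 1953125/512 reaches it, so n = 9.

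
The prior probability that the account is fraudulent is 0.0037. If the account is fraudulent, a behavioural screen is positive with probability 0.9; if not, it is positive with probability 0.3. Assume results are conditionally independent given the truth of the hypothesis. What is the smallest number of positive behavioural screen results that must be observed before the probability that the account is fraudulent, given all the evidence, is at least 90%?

8

Prior odds: 0.0037 ÷ 0.9963 = 37/9963.
Likelihood ratio of a positive = 0.9/0.3 = 3.
Target odds: 0.9 ÷ 0.1 = 9.
Require 3ⁿ ≥ 9 ÷ (37/9963) = 89667/37.
3⁷ = 2187 falls short of 89667/37 but 3⁸ = 6561 reaches it, so n = 8.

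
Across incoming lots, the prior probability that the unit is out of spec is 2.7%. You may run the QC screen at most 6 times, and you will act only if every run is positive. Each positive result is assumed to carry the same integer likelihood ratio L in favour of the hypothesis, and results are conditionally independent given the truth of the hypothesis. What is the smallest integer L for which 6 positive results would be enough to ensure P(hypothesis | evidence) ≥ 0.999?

Prior odds = 0.027/0.973 = 27/973.
Target odds = 0.999/0.001 = 999.
Need L⁶ ≥ 999 ÷ (27/973) = 36001.
5⁶ = 15625 < 36001 ≤ 46656 = 6⁶, so L = 6.

6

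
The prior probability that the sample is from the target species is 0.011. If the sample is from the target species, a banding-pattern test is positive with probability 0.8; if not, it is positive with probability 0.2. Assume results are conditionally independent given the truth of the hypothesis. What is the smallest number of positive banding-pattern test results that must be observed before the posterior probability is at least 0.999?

9

Prior odds: 0.011 ÷ 0.989 = 11/989.
Likelihood ratio of a positive = 0.8/0.2 = 4.
Target odds: 0.999 ÷ 0.001 = 999.
Require 4ⁿ ≥ 999 ÷ (11/989) = 988011/11.
4⁸ = 65536 falls short of 988011/11 but 4⁹ = 262144 reaches it, so n = 9.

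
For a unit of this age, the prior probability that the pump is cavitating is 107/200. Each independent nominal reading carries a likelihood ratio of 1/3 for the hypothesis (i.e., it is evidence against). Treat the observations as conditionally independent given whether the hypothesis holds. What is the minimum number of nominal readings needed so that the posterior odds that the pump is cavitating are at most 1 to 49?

4

Prior odds = 0.535/0.465 = 107/93.
Likelihood ratio per nominal reading = 1/3.
Target odds = 1/49.
Need (107/93) × (1/3)ⁿ ≤ 1/49, i.e. (1/3)ⁿ ≤ 93/5243.
(1/3)³ = 1/27 is still above 93/5243 but (1/3)⁴ = 1/81 is at or below it, so n = 4.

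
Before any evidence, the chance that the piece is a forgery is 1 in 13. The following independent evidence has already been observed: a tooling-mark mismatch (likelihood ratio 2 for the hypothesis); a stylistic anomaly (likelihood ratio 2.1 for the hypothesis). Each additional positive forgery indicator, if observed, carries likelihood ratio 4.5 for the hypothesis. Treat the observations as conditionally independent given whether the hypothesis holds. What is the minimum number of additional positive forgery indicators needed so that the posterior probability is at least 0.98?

Prior odds = (1/13)/(12/13) = 1/12.
Combined Bayes factor of the evidence already in hand = 2 × 2.1 = 4.2.
Odds after that evidence = (1/12) × 4.2 = 0.35.
Target odds = 0.98/0.02 = 49.
Need 4.5ⁿ ≥ 49 ÷ 0.35 = 140.
4.5³ = 91.125 falls short of 140 but 4.5⁴ = 410.0625 reaches it, so n = 4.

4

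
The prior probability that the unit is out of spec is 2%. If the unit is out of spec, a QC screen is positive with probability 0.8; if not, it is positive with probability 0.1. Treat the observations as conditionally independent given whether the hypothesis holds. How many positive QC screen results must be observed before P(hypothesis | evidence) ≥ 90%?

3

Prior odds = 0.02/0.98 = 1/49.
Likelihood ratio of a positive = 0.8/0.1 = 8.
Target odds: 0.9 ÷ 0.1 = 9.
Require 8ⁿ ≥ 9 ÷ (1/49) = 441.
8² = 64 falls short of 441 but 8³ = 512 reaches it, so n = 3.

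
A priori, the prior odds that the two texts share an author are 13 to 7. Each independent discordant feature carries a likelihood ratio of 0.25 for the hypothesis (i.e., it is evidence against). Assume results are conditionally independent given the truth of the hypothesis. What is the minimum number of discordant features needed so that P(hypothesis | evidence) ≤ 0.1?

Prior odds = 13/7.
Likelihood ratio per discordant feature = 0.25.
Target odds: 0.1 ÷ 0.9 = 1/9.
Require 0.25ⁿ ≤ 1/9 ÷ (13/7) = 7/117.
0.25² = 0.0625 is still above 7/117 but 0.25³ = 0.015625 is at or below it, so n = 3.

3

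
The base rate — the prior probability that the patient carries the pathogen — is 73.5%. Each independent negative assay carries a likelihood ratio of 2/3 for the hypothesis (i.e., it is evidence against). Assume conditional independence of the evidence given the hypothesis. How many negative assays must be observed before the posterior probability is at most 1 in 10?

Prior odds: 0.735 ÷ 0.265 = 147/53.
Likelihood ratio per negative assay = 2/3.
Target odds: 0.1 ÷ 0.9 = 1/9.
Require (2/3)ⁿ ≤ 1/9 ÷ (147/53) = 53/1323.
(2/3)⁷ = 128/2187 is still above 53/1323 but (2/3)⁸ = 256/6561 is at or below it, so n = 8.

8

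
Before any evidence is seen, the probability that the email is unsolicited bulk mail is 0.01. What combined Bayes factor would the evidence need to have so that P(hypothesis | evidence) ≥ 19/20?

Prior odds = 0.01/0.99 = 1/99.
Target odds = 0.95/0.05 = 19.
Required Bayes factor = 19 ÷ (1/99) = 1881.

1881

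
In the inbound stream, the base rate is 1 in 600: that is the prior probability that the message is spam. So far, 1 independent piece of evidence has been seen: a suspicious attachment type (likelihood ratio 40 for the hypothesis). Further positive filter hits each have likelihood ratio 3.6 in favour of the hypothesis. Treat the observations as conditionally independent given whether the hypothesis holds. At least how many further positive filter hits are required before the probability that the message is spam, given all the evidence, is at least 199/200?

7

Prior odds = (1/600)/(599/600) = 1/599.
Bayes factor of the evidence already in hand = 40.
Odds after that evidence = (1/599) × 40 = 40/599.
Target odds = 0.995/0.005 = 199.
Need 3.6ⁿ ≥ 199 ÷ (40/599) = 2980.025.
3.6⁶ = 34012224/15625 falls short of 2980.025 but 3.6⁷ = 612220032/78125 reaches it, so n = 7.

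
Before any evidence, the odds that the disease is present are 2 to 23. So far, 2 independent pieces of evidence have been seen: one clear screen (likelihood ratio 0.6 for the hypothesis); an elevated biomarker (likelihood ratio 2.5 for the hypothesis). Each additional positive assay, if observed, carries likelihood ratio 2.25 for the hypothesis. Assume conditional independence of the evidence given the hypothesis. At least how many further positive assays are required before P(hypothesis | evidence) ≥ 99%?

9

Prior odds = 2/23.
Combined Bayes factor of the evidence already in hand = 0.6 × 2.5 = 1.5.
Odds after that evidence = (2/23) × 1.5 = 3/23.
Target odds = 0.99/0.01 = 99.
Need 2.25ⁿ ≥ 99 ÷ (3/23) = 759.
2.25⁸ = 43046721/65536 falls short of 759 but 2.25⁹ = 387420489/262144 reaches it, so n = 9.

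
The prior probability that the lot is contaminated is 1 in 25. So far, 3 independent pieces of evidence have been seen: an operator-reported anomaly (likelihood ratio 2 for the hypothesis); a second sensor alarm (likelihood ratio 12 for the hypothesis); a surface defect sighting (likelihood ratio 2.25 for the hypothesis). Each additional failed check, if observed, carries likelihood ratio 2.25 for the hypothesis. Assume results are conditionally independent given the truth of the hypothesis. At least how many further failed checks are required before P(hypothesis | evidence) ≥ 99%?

5

Prior odds = 0.04/0.96 = 1/24.
Combined Bayes factor of the evidence already in hand = 2 × 12 × 2.25 = 54.
Odds after that evidence = (1/24) × 54 = 2.25.
Target odds = 0.99/0.01 = 99.
Need 2.25ⁿ ≥ 99 ÷ 2.25 = 44.
2.25⁴ = 25.62890625 falls short of 44 but 2.25⁵ = 59049/1024 reaches it, so n = 5.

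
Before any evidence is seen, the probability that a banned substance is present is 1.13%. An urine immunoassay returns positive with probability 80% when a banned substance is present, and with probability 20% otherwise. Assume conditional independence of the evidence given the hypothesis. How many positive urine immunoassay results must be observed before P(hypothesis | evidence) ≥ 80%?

Prior odds = 0.0113/0.9887 = 113/9887.
Likelihood ratio of a positive result = 0.8/0.2 = 4.
Target odds: 0.8 ÷ 0.2 = 4.
Need (113/9887) × 4ⁿ ≥ 4, i.e. 4ⁿ ≥ 39548/113.
4⁴ = 256 falls short of 39548/113 but 4⁵ = 1024 reaches it, so n = 5.

5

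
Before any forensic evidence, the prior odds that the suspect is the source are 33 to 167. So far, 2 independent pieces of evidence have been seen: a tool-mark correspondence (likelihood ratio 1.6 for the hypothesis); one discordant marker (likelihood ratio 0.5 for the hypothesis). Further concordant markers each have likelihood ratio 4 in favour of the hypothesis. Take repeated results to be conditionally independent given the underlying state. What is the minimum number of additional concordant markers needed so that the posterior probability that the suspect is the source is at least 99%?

5

Prior odds = 33/167.
Combined Bayes factor of the evidence already in hand = 1.6 × 0.5 = 0.8.
Odds after that evidence = (33/167) × 0.8 = 132/835.
Target odds = 0.99/0.01 = 99.
Need 4ⁿ ≥ 99 ÷ (132/835) = 626.25.
4⁴ = 256 falls short of 626.25 but 4⁵ = 1024 reaches it, so n = 5.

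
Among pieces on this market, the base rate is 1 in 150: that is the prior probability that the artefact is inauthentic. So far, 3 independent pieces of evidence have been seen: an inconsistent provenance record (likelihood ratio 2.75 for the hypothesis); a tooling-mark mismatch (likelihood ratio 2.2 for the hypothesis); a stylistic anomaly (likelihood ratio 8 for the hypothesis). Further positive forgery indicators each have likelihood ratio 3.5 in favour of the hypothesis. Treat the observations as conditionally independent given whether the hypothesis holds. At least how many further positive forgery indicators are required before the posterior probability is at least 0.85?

3

Prior odds = (1/150)/(149/150) = 1/149.
Combined Bayes factor of the evidence already in hand = 2.75 × 2.2 × 8 = 48.4.
Odds after that evidence = (1/149) × 48.4 = 242/745.
Target odds = 0.85/0.15 = 17/3.
Need 3.5ⁿ ≥ 17/3 ÷ (242/745) = 12665/726.
3.5² = 12.25 falls short of 12665/726 but 3.5³ = 42.875 reaches it, so n = 3.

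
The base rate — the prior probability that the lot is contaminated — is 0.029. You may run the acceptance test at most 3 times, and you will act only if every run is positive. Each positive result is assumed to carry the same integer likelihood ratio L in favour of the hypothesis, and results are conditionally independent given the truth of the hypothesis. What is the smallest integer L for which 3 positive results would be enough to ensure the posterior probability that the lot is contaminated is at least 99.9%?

33

Prior odds = 0.029/0.971 = 29/971.
Target odds = 0.999/0.001 = 999.
Need L³ ≥ 999 ÷ (29/971) = 970029/29.
32³ = 32768 < 970029/29 ≤ 35937 = 33³, so L = 33.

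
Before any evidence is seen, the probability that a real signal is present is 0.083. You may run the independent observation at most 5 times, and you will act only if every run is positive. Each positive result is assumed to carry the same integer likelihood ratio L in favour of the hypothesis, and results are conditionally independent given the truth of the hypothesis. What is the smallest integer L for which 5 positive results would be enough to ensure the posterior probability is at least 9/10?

Prior odds = 0.083/0.917 = 83/917.
Target odds = 0.9/0.1 = 9.
Need L⁵ ≥ 9 ÷ (83/917) = 8253/83.
2⁵ = 32 < 8253/83 ≤ 243 = 3⁵, so L = 3.

3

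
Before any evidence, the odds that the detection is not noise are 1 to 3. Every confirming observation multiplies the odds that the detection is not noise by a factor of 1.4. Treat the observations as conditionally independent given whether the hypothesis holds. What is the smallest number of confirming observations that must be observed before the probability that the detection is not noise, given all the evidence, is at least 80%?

8

Prior odds = 1/3.
Likelihood ratio per confirming observation = 1.4.
Target posterior odds = 0.8/0.2 = 4.
Need (1/3) × 1.4ⁿ ≥ 4, i.e. 1.4ⁿ ≥ 12.
1.4⁷ = 823543/78125 falls short of 12 but 1.4⁸ = 5764801/390625 reaches it, so n = 8.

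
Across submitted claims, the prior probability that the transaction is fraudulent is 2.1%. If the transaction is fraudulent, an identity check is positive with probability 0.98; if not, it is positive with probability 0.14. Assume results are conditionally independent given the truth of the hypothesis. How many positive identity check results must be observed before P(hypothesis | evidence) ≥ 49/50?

4

Prior odds = 0.021/0.979 = 21/979.
Likelihood ratio of a positive = 0.98/0.14 = 7.
Target posterior odds = 0.98/0.02 = 49.
Need (21/979) × 7ⁿ ≥ 49, i.e. 7ⁿ ≥ 6853/3.
7³ = 343 falls short of 6853/3 but 7⁴ = 2401 reaches it, so n = 4.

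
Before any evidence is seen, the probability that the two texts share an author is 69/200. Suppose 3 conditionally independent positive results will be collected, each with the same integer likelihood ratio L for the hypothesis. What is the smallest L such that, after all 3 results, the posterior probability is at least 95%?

Prior odds = 0.345/0.655 = 69/131.
Target odds = 0.95/0.05 = 19.
Need L³ ≥ 19 ÷ (69/131) = 2489/69.
3³ = 27 < 2489/69 ≤ 64 = 4³, so L = 4.

4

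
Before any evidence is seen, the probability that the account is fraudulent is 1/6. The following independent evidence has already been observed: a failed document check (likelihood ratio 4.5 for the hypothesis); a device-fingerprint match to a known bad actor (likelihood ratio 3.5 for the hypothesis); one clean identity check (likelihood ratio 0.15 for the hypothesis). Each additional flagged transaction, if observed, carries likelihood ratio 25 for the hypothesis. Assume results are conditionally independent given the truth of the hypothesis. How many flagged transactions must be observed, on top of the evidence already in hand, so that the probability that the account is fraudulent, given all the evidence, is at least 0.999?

Prior odds = (1/6)/(5/6) = 0.2.
Combined Bayes factor of the evidence already in hand = 4.5 × 3.5 × 0.15 = 2.3625.
Odds after that evidence = 0.2 × 2.3625 = 0.4725.
Target odds = 0.999/0.001 = 999.
Need 25ⁿ ≥ 999 ÷ 0.4725 = 14800/7.
25² = 625 falls short of 14800/7 but 25³ = 15625 reaches it, so n = 3.

3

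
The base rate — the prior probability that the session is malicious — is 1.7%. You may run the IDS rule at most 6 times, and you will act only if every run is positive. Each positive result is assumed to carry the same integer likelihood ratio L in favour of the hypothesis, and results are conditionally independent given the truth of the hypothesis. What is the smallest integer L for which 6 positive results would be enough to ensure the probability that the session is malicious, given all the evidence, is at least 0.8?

3

Prior odds = 0.017/0.983 = 17/983.
Target odds = 0.8/0.2 = 4.
Need L⁶ ≥ 4 ÷ (17/983) = 3932/17.
2⁶ = 64 < 3932/17 ≤ 729 = 3⁶, so L = 3.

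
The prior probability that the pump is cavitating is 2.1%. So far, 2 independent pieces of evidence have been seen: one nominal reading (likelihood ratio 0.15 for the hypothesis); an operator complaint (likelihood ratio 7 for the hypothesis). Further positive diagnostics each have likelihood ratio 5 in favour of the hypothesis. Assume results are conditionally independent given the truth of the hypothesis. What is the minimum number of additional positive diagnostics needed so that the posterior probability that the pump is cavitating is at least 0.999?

Prior odds = 0.021/0.979 = 21/979.
Combined Bayes factor of the evidence already in hand = 0.15 × 7 = 1.05.
Odds after that evidence = (21/979) × 1.05 = 441/19580.
Target odds = 0.999/0.001 = 999.
Need 5ⁿ ≥ 999 ÷ (441/19580) = 2173380/49.
5⁶ = 15625 falls short of 2173380/49 but 5⁷ = 78125 reaches it, so n = 7.

7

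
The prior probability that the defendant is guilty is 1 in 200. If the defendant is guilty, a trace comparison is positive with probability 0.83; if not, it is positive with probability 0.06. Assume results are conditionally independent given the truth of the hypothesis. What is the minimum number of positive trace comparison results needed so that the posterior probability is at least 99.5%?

5

Prior odds: 0.005 ÷ 0.995 = 1/199.
Likelihood ratio of a positive = 0.83/0.06 = 83/6.
Target posterior odds = 0.995/0.005 = 199.
Require (83/6)ⁿ ≥ 199 ÷ (1/199) = 39601.
(83/6)⁴ = 47458321/1296 falls short of 39601 but (83/6)⁵ ≈506564 reaches it, so n = 5.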